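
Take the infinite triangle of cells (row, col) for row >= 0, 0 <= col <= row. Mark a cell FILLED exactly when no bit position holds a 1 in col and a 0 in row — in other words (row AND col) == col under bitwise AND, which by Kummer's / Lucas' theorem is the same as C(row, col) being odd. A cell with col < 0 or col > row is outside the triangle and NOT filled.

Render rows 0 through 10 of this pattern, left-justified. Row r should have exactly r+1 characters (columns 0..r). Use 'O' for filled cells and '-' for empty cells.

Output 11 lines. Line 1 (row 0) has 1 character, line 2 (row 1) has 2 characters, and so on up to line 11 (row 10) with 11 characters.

Answer: O
OO
O-O
OOOO
O---O
OO--OO
O-O-O-O
OOOOOOOO
O-------O
OO------OO
O-O-----O-O

Derivation:
r0=0: O
r1=1: OO
r2=10: O-O
r3=11: OOOO
r4=100: O---O
r5=101: OO--OO
r6=110: O-O-O-O
r7=111: OOOOOOOO
r8=1000: O-------O
r9=1001: OO------OO
r10=1010: O-O-----O-O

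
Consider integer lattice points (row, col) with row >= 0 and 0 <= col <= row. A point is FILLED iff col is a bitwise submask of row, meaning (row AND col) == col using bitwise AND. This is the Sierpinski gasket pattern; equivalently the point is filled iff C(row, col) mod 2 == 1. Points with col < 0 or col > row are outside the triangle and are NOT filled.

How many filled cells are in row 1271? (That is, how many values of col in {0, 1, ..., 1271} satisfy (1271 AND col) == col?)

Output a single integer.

1271 in binary = 10011110111
popcount(1271) = number of 1-bits in 10011110111 = 8
A col c satisfies (1271 AND c) == c iff every set bit of c is also set in 1271; each of the 8 set bits of 1271 can independently be on or off in c.
count = 2^8 = 256

Answer: 256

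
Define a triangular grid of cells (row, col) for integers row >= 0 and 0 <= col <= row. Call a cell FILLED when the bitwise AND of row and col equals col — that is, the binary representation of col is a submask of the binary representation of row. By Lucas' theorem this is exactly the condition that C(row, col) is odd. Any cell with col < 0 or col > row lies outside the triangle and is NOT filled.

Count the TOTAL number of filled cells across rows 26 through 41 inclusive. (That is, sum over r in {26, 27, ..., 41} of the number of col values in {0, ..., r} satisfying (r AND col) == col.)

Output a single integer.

Answer: 162

Derivation:
r26=11010 pc3: +8 =8
r27=11011 pc4: +16 =24
r28=11100 pc3: +8 =32
r29=11101 pc4: +16 =48
r30=11110 pc4: +16 =64
r31=11111 pc5: +32 =96
r32=100000 pc1: +2 =98
r33=100001 pc2: +4 =102
r34=100010 pc2: +4 =106
r35=100011 pc3: +8 =114
r36=100100 pc2: +4 =118
r37=100101 pc3: +8 =126
r38=100110 pc3: +8 =134
r39=100111 pc4: +16 =150
r40=101000 pc2: +4 =154
r41=101001 pc3: +8 =162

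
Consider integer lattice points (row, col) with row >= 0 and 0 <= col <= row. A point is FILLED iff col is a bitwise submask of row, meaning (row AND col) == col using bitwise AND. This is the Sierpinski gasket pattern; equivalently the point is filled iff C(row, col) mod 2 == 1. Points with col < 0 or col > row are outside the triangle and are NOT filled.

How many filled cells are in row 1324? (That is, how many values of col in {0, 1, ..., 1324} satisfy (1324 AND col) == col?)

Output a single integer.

Answer: 32

Derivation:
1324 in binary = 10100101100
popcount(1324) = number of 1-bits in 10100101100 = 5
A col c satisfies (1324 AND c) == c iff every set bit of c is also set in 1324; each of the 5 set bits of 1324 can independently be on or off in c.
count = 2^5 = 32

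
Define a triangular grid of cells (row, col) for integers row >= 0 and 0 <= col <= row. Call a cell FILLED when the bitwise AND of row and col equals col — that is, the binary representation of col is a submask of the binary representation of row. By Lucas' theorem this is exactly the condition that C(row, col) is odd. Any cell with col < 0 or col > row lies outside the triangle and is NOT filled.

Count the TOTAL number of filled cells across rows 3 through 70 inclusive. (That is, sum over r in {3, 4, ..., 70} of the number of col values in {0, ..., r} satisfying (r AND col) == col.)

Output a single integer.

r3=11 pc2: +4 =4
r4=100 pc1: +2 =6
r5=101 pc2: +4 =10
r6=110 pc2: +4 =14
r7=111 pc3: +8 =22
r8=1000 pc1: +2 =24
r9=1001 pc2: +4 =28
r10=1010 pc2: +4 =32
r11=1011 pc3: +8 =40
r12=1100 pc2: +4 =44
r13=1101 pc3: +8 =52
r14=1110 pc3: +8 =60
r15=1111 pc4: +16 =76
r16=10000 pc1: +2 =78
r17=10001 pc2: +4 =82
r18=10010 pc2: +4 =86
r19=10011 pc3: +8 =94
r20=10100 pc2: +4 =98
r21=10101 pc3: +8 =106
r22=10110 pc3: +8 =114
r23=10111 pc4: +16 =130
r24=11000 pc2: +4 =134
r25=11001 pc3: +8 =142
r26=11010 pc3: +8 =150
r27=11011 pc4: +16 =166
r28=11100 pc3: +8 =174
r29=11101 pc4: +16 =190
r30=11110 pc4: +16 =206
r31=11111 pc5: +32 =238
r32=100000 pc1: +2 =240
r33=100001 pc2: +4 =244
r34=100010 pc2: +4 =248
r35=100011 pc3: +8 =256
r36=100100 pc2: +4 =260
r37=100101 pc3: +8 =268
r38=100110 pc3: +8 =276
r39=100111 pc4: +16 =292
r40=101000 pc2: +4 =296
r41=101001 pc3: +8 =304
r42=101010 pc3: +8 =312
r43=101011 pc4: +16 =328
r44=101100 pc3: +8 =336
r45=101101 pc4: +16 =352
r46=101110 pc4: +16 =368
r47=101111 pc5: +32 =400
r48=110000 pc2: +4 =404
r49=110001 pc3: +8 =412
r50=110010 pc3: +8 =420
r51=110011 pc4: +16 =436
r52=110100 pc3: +8 =444
r53=110101 pc4: +16 =460
r54=110110 pc4: +16 =476
r55=110111 pc5: +32 =508
r56=111000 pc3: +8 =516
r57=111001 pc4: +16 =532
r58=111010 pc4: +16 =548
r59=111011 pc5: +32 =580
r60=111100 pc4: +16 =596
r61=111101 pc5: +32 =628
r62=111110 pc5: +32 =660
r63=111111 pc6: +64 =724
r64=1000000 pc1: +2 =726
r65=1000001 pc2: +4 =730
r66=1000010 pc2: +4 =734
r67=1000011 pc3: +8 =742
r68=1000100 pc2: +4 =746
r69=1000101 pc3: +8 =754
r70=1000110 pc3: +8 =762

Answer: 762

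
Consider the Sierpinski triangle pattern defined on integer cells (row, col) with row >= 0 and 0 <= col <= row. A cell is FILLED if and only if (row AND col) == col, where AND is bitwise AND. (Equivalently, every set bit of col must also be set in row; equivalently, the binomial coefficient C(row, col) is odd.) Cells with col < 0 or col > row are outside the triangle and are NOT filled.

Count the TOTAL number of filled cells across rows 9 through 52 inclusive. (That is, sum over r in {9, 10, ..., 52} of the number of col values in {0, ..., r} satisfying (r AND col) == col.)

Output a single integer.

r9=1001 pc2: +4 =4
r10=1010 pc2: +4 =8
r11=1011 pc3: +8 =16
r12=1100 pc2: +4 =20
r13=1101 pc3: +8 =28
r14=1110 pc3: +8 =36
r15=1111 pc4: +16 =52
r16=10000 pc1: +2 =54
r17=10001 pc2: +4 =58
r18=10010 pc2: +4 =62
r19=10011 pc3: +8 =70
r20=10100 pc2: +4 =74
r21=10101 pc3: +8 =82
r22=10110 pc3: +8 =90
r23=10111 pc4: +16 =106
r24=11000 pc2: +4 =110
r25=11001 pc3: +8 =118
r26=11010 pc3: +8 =126
r27=11011 pc4: +16 =142
r28=11100 pc3: +8 =150
r29=11101 pc4: +16 =166
r30=11110 pc4: +16 =182
r31=11111 pc5: +32 =214
r32=100000 pc1: +2 =216
r33=100001 pc2: +4 =220
r34=100010 pc2: +4 =224
r35=100011 pc3: +8 =232
r36=100100 pc2: +4 =236
r37=100101 pc3: +8 =244
r38=100110 pc3: +8 =252
r39=100111 pc4: +16 =268
r40=101000 pc2: +4 =272
r41=101001 pc3: +8 =280
r42=101010 pc3: +8 =288
r43=101011 pc4: +16 =304
r44=101100 pc3: +8 =312
r45=101101 pc4: +16 =328
r46=101110 pc4: +16 =344
r47=101111 pc5: +32 =376
r48=110000 pc2: +4 =380
r49=110001 pc3: +8 =388
r50=110010 pc3: +8 =396
r51=110011 pc4: +16 =412
r52=110100 pc3: +8 =420

Answer: 420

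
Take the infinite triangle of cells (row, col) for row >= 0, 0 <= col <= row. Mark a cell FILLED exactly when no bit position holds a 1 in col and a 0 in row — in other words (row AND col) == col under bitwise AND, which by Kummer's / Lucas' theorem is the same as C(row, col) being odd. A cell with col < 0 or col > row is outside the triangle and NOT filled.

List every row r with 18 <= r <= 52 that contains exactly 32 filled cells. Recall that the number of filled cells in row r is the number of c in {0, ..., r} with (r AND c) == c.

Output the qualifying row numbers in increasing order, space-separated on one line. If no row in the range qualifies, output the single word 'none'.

Answer: 31 47

Derivation:
Row r has 2^popcount(r) filled cells, so we need popcount(r) = log2(32) = 5.
Scan r = 18..52 and keep those with exactly 5 one-bits:
r=18=10010 popcount=2 -> skip
r=19=10011 popcount=3 -> skip
r=20=10100 popcount=2 -> skip
r=21=10101 popcount=3 -> skip
r=22=10110 popcount=3 -> skip
r=23=10111 popcount=4 -> skip
r=24=11000 popcount=2 -> skip
r=25=11001 popcount=3 -> skip
r=26=11010 popcount=3 -> skip
r=27=11011 popcount=4 -> skip
r=28=11100 popcount=3 -> skip
r=29=11101 popcount=4 -> skip
r=30=11110 popcount=4 -> skip
r=31=11111 popcount=5 -> KEEP
r=32=100000 popcount=1 -> skip
r=33=100001 popcount=2 -> skip
r=34=100010 popcount=2 -> skip
r=35=100011 popcount=3 -> skip
r=36=100100 popcount=2 -> skip
r=37=100101 popcount=3 -> skip
r=38=100110 popcount=3 -> skip
r=39=100111 popcount=4 -> skip
r=40=101000 popcount=2 -> skip
r=41=101001 popcount=3 -> skip
r=42=101010 popcount=3 -> skip
r=43=101011 popcount=4 -> skip
r=44=101100 popcount=3 -> skip
r=45=101101 popcount=4 -> skip
r=46=101110 popcount=4 -> skip
r=47=101111 popcount=5 -> KEEP
r=48=110000 popcount=2 -> skip
r=49=110001 popcount=3 -> skip
r=50=110010 popcount=3 -> skip
r=51=110011 popcount=4 -> skip
r=52=110100 popcount=3 -> skip
Kept rows: 31 47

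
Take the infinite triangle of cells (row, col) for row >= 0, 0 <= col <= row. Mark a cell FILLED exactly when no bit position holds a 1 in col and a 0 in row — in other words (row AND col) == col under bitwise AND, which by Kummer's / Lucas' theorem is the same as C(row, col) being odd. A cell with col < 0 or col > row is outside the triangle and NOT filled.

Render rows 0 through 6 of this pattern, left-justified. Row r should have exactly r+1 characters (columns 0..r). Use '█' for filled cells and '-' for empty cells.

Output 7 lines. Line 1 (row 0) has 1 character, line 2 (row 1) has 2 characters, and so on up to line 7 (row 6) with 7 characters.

r0=0: █
r1=1: ██
r2=10: █-█
r3=11: ████
r4=100: █---█
r5=101: ██--██
r6=110: █-█-█-█

Answer: █
██
█-█
████
█---█
██--██
█-█-█-█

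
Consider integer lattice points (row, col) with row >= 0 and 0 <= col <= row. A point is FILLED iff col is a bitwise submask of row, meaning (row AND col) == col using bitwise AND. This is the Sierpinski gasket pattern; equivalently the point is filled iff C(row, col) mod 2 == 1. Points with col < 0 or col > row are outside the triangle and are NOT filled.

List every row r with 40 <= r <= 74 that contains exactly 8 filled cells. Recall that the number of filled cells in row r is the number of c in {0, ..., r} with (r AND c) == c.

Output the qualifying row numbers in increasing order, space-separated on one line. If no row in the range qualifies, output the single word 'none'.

Answer: 41 42 44 49 50 52 56 67 69 70 73 74

Derivation:
Row r has 2^popcount(r) filled cells, so we need popcount(r) = log2(8) = 3.
Scan r = 40..74 and keep those with exactly 3 one-bits:
r=40=101000 popcount=2 -> skip
r=41=101001 popcount=3 -> KEEP
r=42=101010 popcount=3 -> KEEP
r=43=101011 popcount=4 -> skip
r=44=101100 popcount=3 -> KEEP
r=45=101101 popcount=4 -> skip
r=46=101110 popcount=4 -> skip
r=47=101111 popcount=5 -> skip
r=48=110000 popcount=2 -> skip
r=49=110001 popcount=3 -> KEEP
r=50=110010 popcount=3 -> KEEP
r=51=110011 popcount=4 -> skip
r=52=110100 popcount=3 -> KEEP
r=53=110101 popcount=4 -> skip
r=54=110110 popcount=4 -> skip
r=55=110111 popcount=5 -> skip
r=56=111000 popcount=3 -> KEEP
r=57=111001 popcount=4 -> skip
r=58=111010 popcount=4 -> skip
r=59=111011 popcount=5 -> skip
r=60=111100 popcount=4 -> skip
r=61=111101 popcount=5 -> skip
r=62=111110 popcount=5 -> skip
r=63=111111 popcount=6 -> skip
r=64=1000000 popcount=1 -> skip
r=65=1000001 popcount=2 -> skip
r=66=1000010 popcount=2 -> skip
r=67=1000011 popcount=3 -> KEEP
r=68=1000100 popcount=2 -> skip
r=69=1000101 popcount=3 -> KEEP
r=70=1000110 popcount=3 -> KEEP
r=71=1000111 popcount=4 -> skip
r=72=1001000 popcount=2 -> skip
r=73=1001001 popcount=3 -> KEEP
r=74=1001010 popcount=3 -> KEEP
Kept rows: 41 42 44 49 50 52 56 67 69 70 73 74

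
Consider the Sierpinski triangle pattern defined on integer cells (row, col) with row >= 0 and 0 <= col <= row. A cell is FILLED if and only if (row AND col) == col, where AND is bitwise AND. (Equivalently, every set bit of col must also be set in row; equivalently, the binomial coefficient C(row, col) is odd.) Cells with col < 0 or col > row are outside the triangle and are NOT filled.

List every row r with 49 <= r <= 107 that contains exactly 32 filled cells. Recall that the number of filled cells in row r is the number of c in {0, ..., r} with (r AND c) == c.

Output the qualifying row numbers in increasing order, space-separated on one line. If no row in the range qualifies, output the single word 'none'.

Row r has 2^popcount(r) filled cells, so we need popcount(r) = log2(32) = 5.
Scan r = 49..107 and keep those with exactly 5 one-bits:
r=49=110001 popcount=3 -> skip
r=50=110010 popcount=3 -> skip
r=51=110011 popcount=4 -> skip
r=52=110100 popcount=3 -> skip
r=53=110101 popcount=4 -> skip
r=54=110110 popcount=4 -> skip
r=55=110111 popcount=5 -> KEEP
r=56=111000 popcount=3 -> skip
r=57=111001 popcount=4 -> skip
r=58=111010 popcount=4 -> skip
r=59=111011 popcount=5 -> KEEP
r=60=111100 popcount=4 -> skip
r=61=111101 popcount=5 -> KEEP
r=62=111110 popcount=5 -> KEEP
r=63=111111 popcount=6 -> skip
r=64=1000000 popcount=1 -> skip
r=65=1000001 popcount=2 -> skip
r=66=1000010 popcount=2 -> skip
r=67=1000011 popcount=3 -> skip
r=68=1000100 popcount=2 -> skip
r=69=1000101 popcount=3 -> skip
r=70=1000110 popcount=3 -> skip
r=71=1000111 popcount=4 -> skip
r=72=1001000 popcount=2 -> skip
r=73=1001001 popcount=3 -> skip
r=74=1001010 popcount=3 -> skip
r=75=1001011 popcount=4 -> skip
r=76=1001100 popcount=3 -> skip
r=77=1001101 popcount=4 -> skip
r=78=1001110 popcount=4 -> skip
r=79=1001111 popcount=5 -> KEEP
r=80=1010000 popcount=2 -> skip
r=81=1010001 popcount=3 -> skip
r=82=1010010 popcount=3 -> skip
r=83=1010011 popcount=4 -> skip
r=84=1010100 popcount=3 -> skip
r=85=1010101 popcount=4 -> skip
r=86=1010110 popcount=4 -> skip
r=87=1010111 popcount=5 -> KEEP
r=88=1011000 popcount=3 -> skip
r=89=1011001 popcount=4 -> skip
r=90=1011010 popcount=4 -> skip
r=91=1011011 popcount=5 -> KEEP
r=92=1011100 popcount=4 -> skip
r=93=1011101 popcount=5 -> KEEP
r=94=1011110 popcount=5 -> KEEP
r=95=1011111 popcount=6 -> skip
r=96=1100000 popcount=2 -> skip
r=97=1100001 popcount=3 -> skip
r=98=1100010 popcount=3 -> skip
r=99=1100011 popcount=4 -> skip
r=100=1100100 popcount=3 -> skip
r=101=1100101 popcount=4 -> skip
r=102=1100110 popcount=4 -> skip
r=103=1100111 popcount=5 -> KEEP
r=104=1101000 popcount=3 -> skip
r=105=1101001 popcount=4 -> skip
r=106=1101010 popcount=4 -> skip
r=107=1101011 popcount=5 -> KEEP
Kept rows: 55 59 61 62 79 87 91 93 94 103 107

Answer: 55 59 61 62 79 87 91 93 94 103 107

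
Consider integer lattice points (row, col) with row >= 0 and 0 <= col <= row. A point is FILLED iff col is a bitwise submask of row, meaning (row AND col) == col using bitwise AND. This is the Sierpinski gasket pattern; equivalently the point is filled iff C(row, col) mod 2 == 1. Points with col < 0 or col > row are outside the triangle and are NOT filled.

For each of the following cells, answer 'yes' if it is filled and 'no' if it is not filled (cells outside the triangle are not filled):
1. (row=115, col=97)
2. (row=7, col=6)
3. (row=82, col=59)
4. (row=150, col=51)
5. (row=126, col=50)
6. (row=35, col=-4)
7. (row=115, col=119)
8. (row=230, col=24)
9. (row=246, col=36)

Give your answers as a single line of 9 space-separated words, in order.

Answer: yes yes no no yes no no no yes

Derivation:
(115,97): row=0b1110011, col=0b1100001, row AND col = 0b1100001 = 97; 97 == 97 -> filled
(7,6): row=0b111, col=0b110, row AND col = 0b110 = 6; 6 == 6 -> filled
(82,59): row=0b1010010, col=0b111011, row AND col = 0b10010 = 18; 18 != 59 -> empty
(150,51): row=0b10010110, col=0b110011, row AND col = 0b10010 = 18; 18 != 51 -> empty
(126,50): row=0b1111110, col=0b110010, row AND col = 0b110010 = 50; 50 == 50 -> filled
(35,-4): col outside [0, 35] -> not filled
(115,119): col outside [0, 115] -> not filled
(230,24): row=0b11100110, col=0b11000, row AND col = 0b0 = 0; 0 != 24 -> empty
(246,36): row=0b11110110, col=0b100100, row AND col = 0b100100 = 36; 36 == 36 -> filled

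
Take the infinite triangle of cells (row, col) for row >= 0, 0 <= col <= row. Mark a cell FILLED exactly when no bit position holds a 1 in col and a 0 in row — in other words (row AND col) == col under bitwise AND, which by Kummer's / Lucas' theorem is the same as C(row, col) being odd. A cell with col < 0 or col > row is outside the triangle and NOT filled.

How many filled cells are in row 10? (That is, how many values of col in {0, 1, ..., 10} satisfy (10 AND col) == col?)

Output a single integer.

10 in binary = 1010
popcount(10) = number of 1-bits in 1010 = 2
A col c satisfies (10 AND c) == c iff every set bit of c is also set in 10; each of the 2 set bits of 10 can independently be on or off in c.
count = 2^2 = 4

Answer: 4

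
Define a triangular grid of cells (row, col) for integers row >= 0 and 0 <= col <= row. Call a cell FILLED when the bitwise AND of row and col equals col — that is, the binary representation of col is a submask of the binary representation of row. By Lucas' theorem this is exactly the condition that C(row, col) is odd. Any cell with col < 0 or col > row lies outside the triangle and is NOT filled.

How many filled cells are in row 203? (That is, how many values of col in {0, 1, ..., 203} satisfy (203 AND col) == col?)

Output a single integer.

Answer: 32

Derivation:
203 in binary = 11001011
popcount(203) = number of 1-bits in 11001011 = 5
A col c satisfies (203 AND c) == c iff every set bit of c is also set in 203; each of the 5 set bits of 203 can independently be on or off in c.
count = 2^5 = 32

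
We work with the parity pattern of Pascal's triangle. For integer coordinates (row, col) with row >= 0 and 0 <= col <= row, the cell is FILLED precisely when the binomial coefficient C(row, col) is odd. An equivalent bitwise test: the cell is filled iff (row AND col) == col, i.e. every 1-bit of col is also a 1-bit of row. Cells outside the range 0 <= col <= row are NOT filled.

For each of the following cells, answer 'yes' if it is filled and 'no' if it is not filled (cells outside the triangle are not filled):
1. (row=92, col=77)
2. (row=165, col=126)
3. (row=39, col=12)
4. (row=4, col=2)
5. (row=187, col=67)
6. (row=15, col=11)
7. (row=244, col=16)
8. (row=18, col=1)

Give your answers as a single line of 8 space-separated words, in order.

Answer: no no no no no yes yes no

Derivation:
(92,77): row=0b1011100, col=0b1001101, row AND col = 0b1001100 = 76; 76 != 77 -> empty
(165,126): row=0b10100101, col=0b1111110, row AND col = 0b100100 = 36; 36 != 126 -> empty
(39,12): row=0b100111, col=0b1100, row AND col = 0b100 = 4; 4 != 12 -> empty
(4,2): row=0b100, col=0b10, row AND col = 0b0 = 0; 0 != 2 -> empty
(187,67): row=0b10111011, col=0b1000011, row AND col = 0b11 = 3; 3 != 67 -> empty
(15,11): row=0b1111, col=0b1011, row AND col = 0b1011 = 11; 11 == 11 -> filled
(244,16): row=0b11110100, col=0b10000, row AND col = 0b10000 = 16; 16 == 16 -> filled
(18,1): row=0b10010, col=0b1, row AND col = 0b0 = 0; 0 != 1 -> empty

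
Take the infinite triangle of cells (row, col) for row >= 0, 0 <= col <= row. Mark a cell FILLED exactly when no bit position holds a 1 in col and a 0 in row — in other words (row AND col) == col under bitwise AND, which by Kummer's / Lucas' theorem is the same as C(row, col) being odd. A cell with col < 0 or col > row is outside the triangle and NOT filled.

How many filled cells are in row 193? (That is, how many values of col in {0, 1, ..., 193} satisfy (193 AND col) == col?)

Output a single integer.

Answer: 8

Derivation:
193 in binary = 11000001
popcount(193) = number of 1-bits in 11000001 = 3
A col c satisfies (193 AND c) == c iff every set bit of c is also set in 193; each of the 3 set bits of 193 can independently be on or off in c.
count = 2^3 = 8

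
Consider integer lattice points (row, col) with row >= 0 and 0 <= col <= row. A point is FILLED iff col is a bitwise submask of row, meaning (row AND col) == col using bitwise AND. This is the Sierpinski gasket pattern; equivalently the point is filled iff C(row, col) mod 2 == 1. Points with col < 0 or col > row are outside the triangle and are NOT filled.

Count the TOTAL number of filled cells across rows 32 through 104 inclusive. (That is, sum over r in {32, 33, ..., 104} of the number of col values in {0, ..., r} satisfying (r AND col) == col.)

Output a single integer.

Answer: 1088

Derivation:
r32=100000 pc1: +2 =2
r33=100001 pc2: +4 =6
r34=100010 pc2: +4 =10
r35=100011 pc3: +8 =18
r36=100100 pc2: +4 =22
r37=100101 pc3: +8 =30
r38=100110 pc3: +8 =38
r39=100111 pc4: +16 =54
r40=101000 pc2: +4 =58
r41=101001 pc3: +8 =66
r42=101010 pc3: +8 =74
r43=101011 pc4: +16 =90
r44=101100 pc3: +8 =98
r45=101101 pc4: +16 =114
r46=101110 pc4: +16 =130
r47=101111 pc5: +32 =162
r48=110000 pc2: +4 =166
r49=110001 pc3: +8 =174
r50=110010 pc3: +8 =182
r51=110011 pc4: +16 =198
r52=110100 pc3: +8 =206
r53=110101 pc4: +16 =222
r54=110110 pc4: +16 =238
r55=110111 pc5: +32 =270
r56=111000 pc3: +8 =278
r57=111001 pc4: +16 =294
r58=111010 pc4: +16 =310
r59=111011 pc5: +32 =342
r60=111100 pc4: +16 =358
r61=111101 pc5: +32 =390
r62=111110 pc5: +32 =422
r63=111111 pc6: +64 =486
r64=1000000 pc1: +2 =488
r65=1000001 pc2: +4 =492
r66=1000010 pc2: +4 =496
r67=1000011 pc3: +8 =504
r68=1000100 pc2: +4 =508
r69=1000101 pc3: +8 =516
r70=1000110 pc3: +8 =524
r71=1000111 pc4: +16 =540
r72=1001000 pc2: +4 =544
r73=1001001 pc3: +8 =552
r74=1001010 pc3: +8 =560
r75=1001011 pc4: +16 =576
r76=1001100 pc3: +8 =584
r77=1001101 pc4: +16 =600
r78=1001110 pc4: +16 =616
r79=1001111 pc5: +32 =648
r80=1010000 pc2: +4 =652
r81=1010001 pc3: +8 =660
r82=1010010 pc3: +8 =668
r83=1010011 pc4: +16 =684
r84=1010100 pc3: +8 =692
r85=1010101 pc4: +16 =708
r86=1010110 pc4: +16 =724
r87=1010111 pc5: +32 =756
r88=1011000 pc3: +8 =764
r89=1011001 pc4: +16 =780
r90=1011010 pc4: +16 =796
r91=1011011 pc5: +32 =828
r92=1011100 pc4: +16 =844
r93=1011101 pc5: +32 =876
r94=1011110 pc5: +32 =908
r95=1011111 pc6: +64 =972
r96=1100000 pc2: +4 =976
r97=1100001 pc3: +8 =984
r98=1100010 pc3: +8 =992
r99=1100011 pc4: +16 =1008
r100=1100100 pc3: +8 =1016
r101=1100101 pc4: +16 =1032
r102=1100110 pc4: +16 =1048
r103=1100111 pc5: +32 =1080
r104=1101000 pc3: +8 =1088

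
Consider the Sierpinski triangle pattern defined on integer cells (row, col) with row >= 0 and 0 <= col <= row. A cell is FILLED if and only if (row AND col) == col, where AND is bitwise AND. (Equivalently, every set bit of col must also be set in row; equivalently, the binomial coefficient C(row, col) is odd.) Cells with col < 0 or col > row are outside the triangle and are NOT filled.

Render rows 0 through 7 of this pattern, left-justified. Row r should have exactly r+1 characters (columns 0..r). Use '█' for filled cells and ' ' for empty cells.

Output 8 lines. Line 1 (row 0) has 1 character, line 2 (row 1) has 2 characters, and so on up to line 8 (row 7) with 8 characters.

Answer: █
██
█ █
████
█   █
██  ██
█ █ █ █
████████

Derivation:
r0=0: █
r1=1: ██
r2=10: █ █
r3=11: ████
r4=100: █   █
r5=101: ██  ██
r6=110: █ █ █ █
r7=111: ████████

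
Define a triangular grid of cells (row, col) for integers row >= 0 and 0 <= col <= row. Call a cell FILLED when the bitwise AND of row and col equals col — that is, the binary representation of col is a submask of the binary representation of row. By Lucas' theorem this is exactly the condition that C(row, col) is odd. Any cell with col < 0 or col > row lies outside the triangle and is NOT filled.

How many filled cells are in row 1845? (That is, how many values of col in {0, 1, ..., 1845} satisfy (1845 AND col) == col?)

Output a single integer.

Answer: 128

Derivation:
1845 in binary = 11100110101
popcount(1845) = number of 1-bits in 11100110101 = 7
A col c satisfies (1845 AND c) == c iff every set bit of c is also set in 1845; each of the 7 set bits of 1845 can independently be on or off in c.
count = 2^7 = 128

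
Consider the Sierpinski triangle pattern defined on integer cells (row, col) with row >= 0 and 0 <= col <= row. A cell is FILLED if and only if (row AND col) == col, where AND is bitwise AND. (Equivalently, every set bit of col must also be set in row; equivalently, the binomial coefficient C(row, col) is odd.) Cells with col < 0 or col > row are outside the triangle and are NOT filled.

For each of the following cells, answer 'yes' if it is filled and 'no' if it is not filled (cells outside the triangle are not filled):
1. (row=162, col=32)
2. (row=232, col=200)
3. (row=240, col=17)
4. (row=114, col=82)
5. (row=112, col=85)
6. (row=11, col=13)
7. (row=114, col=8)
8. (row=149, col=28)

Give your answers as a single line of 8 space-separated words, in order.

Answer: yes yes no yes no no no no

Derivation:
(162,32): row=0b10100010, col=0b100000, row AND col = 0b100000 = 32; 32 == 32 -> filled
(232,200): row=0b11101000, col=0b11001000, row AND col = 0b11001000 = 200; 200 == 200 -> filled
(240,17): row=0b11110000, col=0b10001, row AND col = 0b10000 = 16; 16 != 17 -> empty
(114,82): row=0b1110010, col=0b1010010, row AND col = 0b1010010 = 82; 82 == 82 -> filled
(112,85): row=0b1110000, col=0b1010101, row AND col = 0b1010000 = 80; 80 != 85 -> empty
(11,13): col outside [0, 11] -> not filled
(114,8): row=0b1110010, col=0b1000, row AND col = 0b0 = 0; 0 != 8 -> empty
(149,28): row=0b10010101, col=0b11100, row AND col = 0b10100 = 20; 20 != 28 -> empty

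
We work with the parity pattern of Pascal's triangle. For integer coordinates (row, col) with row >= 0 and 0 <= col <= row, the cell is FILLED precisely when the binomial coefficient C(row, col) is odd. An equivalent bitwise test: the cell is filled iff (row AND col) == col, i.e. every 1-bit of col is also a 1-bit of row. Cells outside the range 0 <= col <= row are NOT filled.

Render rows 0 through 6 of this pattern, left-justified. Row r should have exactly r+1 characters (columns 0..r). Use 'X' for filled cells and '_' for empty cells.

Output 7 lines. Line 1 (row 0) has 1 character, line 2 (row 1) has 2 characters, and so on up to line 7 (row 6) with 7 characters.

Answer: X
XX
X_X
XXXX
X___X
XX__XX
X_X_X_X

Derivation:
r0=0: X
r1=1: XX
r2=10: X_X
r3=11: XXXX
r4=100: X___X
r5=101: XX__XX
r6=110: X_X_X_X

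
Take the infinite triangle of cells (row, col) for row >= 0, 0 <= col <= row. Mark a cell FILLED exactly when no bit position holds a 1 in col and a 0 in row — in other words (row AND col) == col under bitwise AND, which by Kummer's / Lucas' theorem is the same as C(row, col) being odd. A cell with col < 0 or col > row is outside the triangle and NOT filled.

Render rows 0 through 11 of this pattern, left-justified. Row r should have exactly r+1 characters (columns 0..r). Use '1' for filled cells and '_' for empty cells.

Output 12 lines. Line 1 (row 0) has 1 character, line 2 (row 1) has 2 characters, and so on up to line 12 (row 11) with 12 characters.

Answer: 1
11
1_1
1111
1___1
11__11
1_1_1_1
11111111
1_______1
11______11
1_1_____1_1
1111____1111

Derivation:
r0=0: 1
r1=1: 11
r2=10: 1_1
r3=11: 1111
r4=100: 1___1
r5=101: 11__11
r6=110: 1_1_1_1
r7=111: 11111111
r8=1000: 1_______1
r9=1001: 11______11
r10=1010: 1_1_____1_1
r11=1011: 1111____1111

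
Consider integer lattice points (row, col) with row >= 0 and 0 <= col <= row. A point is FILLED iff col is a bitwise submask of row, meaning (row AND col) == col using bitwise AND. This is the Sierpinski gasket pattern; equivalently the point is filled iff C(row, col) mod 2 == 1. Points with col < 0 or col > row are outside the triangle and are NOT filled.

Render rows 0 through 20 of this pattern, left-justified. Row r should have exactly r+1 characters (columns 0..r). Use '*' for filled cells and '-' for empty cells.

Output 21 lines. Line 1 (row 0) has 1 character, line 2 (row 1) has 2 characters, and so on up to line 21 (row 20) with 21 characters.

Answer: *
**
*-*
****
*---*
**--**
*-*-*-*
********
*-------*
**------**
*-*-----*-*
****----****
*---*---*---*
**--**--**--**
*-*-*-*-*-*-*-*
****************
*---------------*
**--------------**
*-*-------------*-*
****------------****
*---*-----------*---*

Derivation:
r0=0: *
r1=1: **
r2=10: *-*
r3=11: ****
r4=100: *---*
r5=101: **--**
r6=110: *-*-*-*
r7=111: ********
r8=1000: *-------*
r9=1001: **------**
r10=1010: *-*-----*-*
r11=1011: ****----****
r12=1100: *---*---*---*
r13=1101: **--**--**--**
r14=1110: *-*-*-*-*-*-*-*
r15=1111: ****************
r16=10000: *---------------*
r17=10001: **--------------**
r18=10010: *-*-------------*-*
r19=10011: ****------------****
r20=10100: *---*-----------*---*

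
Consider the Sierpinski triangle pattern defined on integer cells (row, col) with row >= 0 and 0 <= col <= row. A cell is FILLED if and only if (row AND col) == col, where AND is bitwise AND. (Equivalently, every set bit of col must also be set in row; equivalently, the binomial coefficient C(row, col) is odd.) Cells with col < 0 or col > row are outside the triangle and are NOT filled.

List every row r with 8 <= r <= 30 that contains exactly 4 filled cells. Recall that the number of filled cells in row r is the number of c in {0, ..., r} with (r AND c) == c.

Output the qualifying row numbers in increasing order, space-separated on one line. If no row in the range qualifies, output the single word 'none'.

Row r has 2^popcount(r) filled cells, so we need popcount(r) = log2(4) = 2.
Scan r = 8..30 and keep those with exactly 2 one-bits:
r=8=1000 popcount=1 -> skip
r=9=1001 popcount=2 -> KEEP
r=10=1010 popcount=2 -> KEEP
r=11=1011 popcount=3 -> skip
r=12=1100 popcount=2 -> KEEP
r=13=1101 popcount=3 -> skip
r=14=1110 popcount=3 -> skip
r=15=1111 popcount=4 -> skip
r=16=10000 popcount=1 -> skip
r=17=10001 popcount=2 -> KEEP
r=18=10010 popcount=2 -> KEEP
r=19=10011 popcount=3 -> skip
r=20=10100 popcount=2 -> KEEP
r=21=10101 popcount=3 -> skip
r=22=10110 popcount=3 -> skip
r=23=10111 popcount=4 -> skip
r=24=11000 popcount=2 -> KEEP
r=25=11001 popcount=3 -> skip
r=26=11010 popcount=3 -> skip
r=27=11011 popcount=4 -> skip
r=28=11100 popcount=3 -> skip
r=29=11101 popcount=4 -> skip
r=30=11110 popcount=4 -> skip
Kept rows: 9 10 12 17 18 20 24

Answer: 9 10 12 17 18 20 24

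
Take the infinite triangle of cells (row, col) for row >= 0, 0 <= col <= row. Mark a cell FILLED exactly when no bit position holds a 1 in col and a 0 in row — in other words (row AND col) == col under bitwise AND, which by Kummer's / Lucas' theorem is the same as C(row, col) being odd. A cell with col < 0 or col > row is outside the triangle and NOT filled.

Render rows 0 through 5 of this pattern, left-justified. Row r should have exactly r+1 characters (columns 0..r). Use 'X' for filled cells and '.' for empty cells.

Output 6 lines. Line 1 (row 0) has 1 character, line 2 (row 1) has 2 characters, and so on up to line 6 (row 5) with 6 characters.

Answer: X
XX
X.X
XXXX
X...X
XX..XX

Derivation:
r0=0: X
r1=1: XX
r2=10: X.X
r3=11: XXXX
r4=100: X...X
r5=101: XX..XX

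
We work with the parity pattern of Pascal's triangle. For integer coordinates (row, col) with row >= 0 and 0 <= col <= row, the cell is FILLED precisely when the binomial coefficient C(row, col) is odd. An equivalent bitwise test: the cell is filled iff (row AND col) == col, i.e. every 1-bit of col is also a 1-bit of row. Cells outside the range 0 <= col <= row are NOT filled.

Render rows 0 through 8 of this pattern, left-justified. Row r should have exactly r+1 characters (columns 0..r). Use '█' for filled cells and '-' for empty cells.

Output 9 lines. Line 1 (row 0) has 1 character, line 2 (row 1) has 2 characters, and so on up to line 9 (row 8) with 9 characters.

r0=0: █
r1=1: ██
r2=10: █-█
r3=11: ████
r4=100: █---█
r5=101: ██--██
r6=110: █-█-█-█
r7=111: ████████
r8=1000: █-------█

Answer: █
██
█-█
████
█---█
██--██
█-█-█-█
████████
█-------█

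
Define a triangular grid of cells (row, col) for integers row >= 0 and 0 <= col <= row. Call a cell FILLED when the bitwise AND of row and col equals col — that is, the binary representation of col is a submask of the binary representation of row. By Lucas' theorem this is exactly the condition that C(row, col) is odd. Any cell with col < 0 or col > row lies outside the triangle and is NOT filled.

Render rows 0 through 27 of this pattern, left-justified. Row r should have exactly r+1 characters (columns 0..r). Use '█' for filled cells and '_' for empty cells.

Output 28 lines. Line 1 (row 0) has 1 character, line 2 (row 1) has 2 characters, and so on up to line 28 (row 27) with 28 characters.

Answer: █
██
█_█
████
█___█
██__██
█_█_█_█
████████
█_______█
██______██
█_█_____█_█
████____████
█___█___█___█
██__██__██__██
█_█_█_█_█_█_█_█
████████████████
█_______________█
██______________██
█_█_____________█_█
████____________████
█___█___________█___█
██__██__________██__██
█_█_█_█_________█_█_█_█
████████________████████
█_______█_______█_______█
██______██______██______██
█_█_____█_█_____█_█_____█_█
████____████____████____████

Derivation:
r0=0: █
r1=1: ██
r2=10: █_█
r3=11: ████
r4=100: █___█
r5=101: ██__██
r6=110: █_█_█_█
r7=111: ████████
r8=1000: █_______█
r9=1001: ██______██
r10=1010: █_█_____█_█
r11=1011: ████____████
r12=1100: █___█___█___█
r13=1101: ██__██__██__██
r14=1110: █_█_█_█_█_█_█_█
r15=1111: ████████████████
r16=10000: █_______________█
r17=10001: ██______________██
r18=10010: █_█_____________█_█
r19=10011: ████____________████
r20=10100: █___█___________█___█
r21=10101: ██__██__________██__██
r22=10110: █_█_█_█_________█_█_█_█
r23=10111: ████████________████████
r24=11000: █_______█_______█_______█
r25=11001: ██______██______██______██
r26=11010: █_█_____█_█_____█_█_____█_█
r27=11011: ████____████____████____████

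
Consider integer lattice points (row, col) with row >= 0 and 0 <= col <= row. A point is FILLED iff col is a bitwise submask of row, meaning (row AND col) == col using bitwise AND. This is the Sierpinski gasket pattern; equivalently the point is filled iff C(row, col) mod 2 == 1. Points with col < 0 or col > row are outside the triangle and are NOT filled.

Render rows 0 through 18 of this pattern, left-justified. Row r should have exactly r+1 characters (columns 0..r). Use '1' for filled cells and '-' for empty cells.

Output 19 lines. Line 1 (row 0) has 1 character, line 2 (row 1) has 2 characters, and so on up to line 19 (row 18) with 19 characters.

Answer: 1
11
1-1
1111
1---1
11--11
1-1-1-1
11111111
1-------1
11------11
1-1-----1-1
1111----1111
1---1---1---1
11--11--11--11
1-1-1-1-1-1-1-1
1111111111111111
1---------------1
11--------------11
1-1-------------1-1

Derivation:
r0=0: 1
r1=1: 11
r2=10: 1-1
r3=11: 1111
r4=100: 1---1
r5=101: 11--11
r6=110: 1-1-1-1
r7=111: 11111111
r8=1000: 1-------1
r9=1001: 11------11
r10=1010: 1-1-----1-1
r11=1011: 1111----1111
r12=1100: 1---1---1---1
r13=1101: 11--11--11--11
r14=1110: 1-1-1-1-1-1-1-1
r15=1111: 1111111111111111
r16=10000: 1---------------1
r17=10001: 11--------------11
r18=10010: 1-1-------------1-1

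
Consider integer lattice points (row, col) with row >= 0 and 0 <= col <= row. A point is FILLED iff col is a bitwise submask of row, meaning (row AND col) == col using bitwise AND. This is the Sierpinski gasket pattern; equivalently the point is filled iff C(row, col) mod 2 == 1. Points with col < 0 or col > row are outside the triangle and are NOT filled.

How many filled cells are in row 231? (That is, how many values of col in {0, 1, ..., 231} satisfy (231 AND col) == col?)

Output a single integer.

Answer: 64

Derivation:
231 in binary = 11100111
popcount(231) = number of 1-bits in 11100111 = 6
A col c satisfies (231 AND c) == c iff every set bit of c is also set in 231; each of the 6 set bits of 231 can independently be on or off in c.
count = 2^6 = 64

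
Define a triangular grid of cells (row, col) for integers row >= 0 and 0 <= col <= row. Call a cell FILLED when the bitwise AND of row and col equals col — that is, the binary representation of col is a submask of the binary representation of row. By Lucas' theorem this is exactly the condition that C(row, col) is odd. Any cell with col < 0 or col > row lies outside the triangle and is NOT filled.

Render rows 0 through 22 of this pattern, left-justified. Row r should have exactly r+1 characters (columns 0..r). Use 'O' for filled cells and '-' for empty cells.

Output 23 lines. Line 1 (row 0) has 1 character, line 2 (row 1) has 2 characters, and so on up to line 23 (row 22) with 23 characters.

Answer: O
OO
O-O
OOOO
O---O
OO--OO
O-O-O-O
OOOOOOOO
O-------O
OO------OO
O-O-----O-O
OOOO----OOOO
O---O---O---O
OO--OO--OO--OO
O-O-O-O-O-O-O-O
OOOOOOOOOOOOOOOO
O---------------O
OO--------------OO
O-O-------------O-O
OOOO------------OOOO
O---O-----------O---O
OO--OO----------OO--OO
O-O-O-O---------O-O-O-O

Derivation:
r0=0: O
r1=1: OO
r2=10: O-O
r3=11: OOOO
r4=100: O---O
r5=101: OO--OO
r6=110: O-O-O-O
r7=111: OOOOOOOO
r8=1000: O-------O
r9=1001: OO------OO
r10=1010: O-O-----O-O
r11=1011: OOOO----OOOO
r12=1100: O---O---O---O
r13=1101: OO--OO--OO--OO
r14=1110: O-O-O-O-O-O-O-O
r15=1111: OOOOOOOOOOOOOOOO
r16=10000: O---------------O
r17=10001: OO--------------OO
r18=10010: O-O-------------O-O
r19=10011: OOOO------------OOOO
r20=10100: O---O-----------O---O
r21=10101: OO--OO----------OO--OO
r22=10110: O-O-O-O---------O-O-O-O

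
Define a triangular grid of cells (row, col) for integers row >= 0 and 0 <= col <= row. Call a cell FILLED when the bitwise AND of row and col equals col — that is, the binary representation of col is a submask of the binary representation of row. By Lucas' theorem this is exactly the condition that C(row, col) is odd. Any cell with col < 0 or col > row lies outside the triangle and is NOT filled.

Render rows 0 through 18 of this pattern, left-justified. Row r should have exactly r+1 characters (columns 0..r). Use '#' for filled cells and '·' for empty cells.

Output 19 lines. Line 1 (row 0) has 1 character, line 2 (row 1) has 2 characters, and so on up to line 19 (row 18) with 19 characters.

Answer: #
##
#·#
####
#···#
##··##
#·#·#·#
########
#·······#
##······##
#·#·····#·#
####····####
#···#···#···#
##··##··##··##
#·#·#·#·#·#·#·#
################
#···············#
##··············##
#·#·············#·#

Derivation:
r0=0: #
r1=1: ##
r2=10: #·#
r3=11: ####
r4=100: #···#
r5=101: ##··##
r6=110: #·#·#·#
r7=111: ########
r8=1000: #·······#
r9=1001: ##······##
r10=1010: #·#·····#·#
r11=1011: ####····####
r12=1100: #···#···#···#
r13=1101: ##··##··##··##
r14=1110: #·#·#·#·#·#·#·#
r15=1111: ################
r16=10000: #···············#
r17=10001: ##··············##
r18=10010: #·#·············#·#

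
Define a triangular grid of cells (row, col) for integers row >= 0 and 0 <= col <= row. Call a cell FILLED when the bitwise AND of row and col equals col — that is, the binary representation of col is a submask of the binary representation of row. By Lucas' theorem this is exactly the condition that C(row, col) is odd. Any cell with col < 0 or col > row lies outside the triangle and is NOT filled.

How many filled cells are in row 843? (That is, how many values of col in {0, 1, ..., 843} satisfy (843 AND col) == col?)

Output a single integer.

843 in binary = 1101001011
popcount(843) = number of 1-bits in 1101001011 = 6
A col c satisfies (843 AND c) == c iff every set bit of c is also set in 843; each of the 6 set bits of 843 can independently be on or off in c.
count = 2^6 = 64

Answer: 64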